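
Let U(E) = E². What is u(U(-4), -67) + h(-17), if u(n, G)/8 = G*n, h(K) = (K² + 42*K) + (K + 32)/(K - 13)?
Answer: -18003/2 ≈ -9001.5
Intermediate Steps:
h(K) = K² + 42*K + (32 + K)/(-13 + K) (h(K) = (K² + 42*K) + (32 + K)/(-13 + K) = K² + 42*K + (32 + K)/(-13 + K))
u(n, G) = 8*G*n (u(n, G) = 8*(G*n) = 8*G*n)
u(U(-4), -67) + h(-17) = 8*(-67)*(-4)² + (32 + (-17)³ - 545*(-17) + 29*(-17)²)/(-13 - 17) = 8*(-67)*16 + (32 - 4913 + 9265 + 29*289)/(-30) = -8576 - (32 - 4913 + 9265 + 8381)/30 = -8576 - 1/30*12765 = -8576 - 851/2 = -18003/2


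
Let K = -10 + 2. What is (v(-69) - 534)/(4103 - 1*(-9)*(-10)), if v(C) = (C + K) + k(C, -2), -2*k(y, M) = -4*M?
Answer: -615/4013 ≈ -0.15325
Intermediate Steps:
K = -8
k(y, M) = 2*M (k(y, M) = -(-2)*M = 2*M)
v(C) = -12 + C (v(C) = (C - 8) + 2*(-2) = (-8 + C) - 4 = -12 + C)
(v(-69) - 534)/(4103 - 1*(-9)*(-10)) = ((-12 - 69) - 534)/(4103 - 1*(-9)*(-10)) = (-81 - 534)/(4103 + 9*(-10)) = -615/(4103 - 90) = -615/4013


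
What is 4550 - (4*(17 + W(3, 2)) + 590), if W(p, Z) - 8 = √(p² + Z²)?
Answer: 3860 - 4*√13 ≈ 3845.6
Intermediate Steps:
W(p, Z) = 8 + √(Z² + p²) (W(p, Z) = 8 + √(p² + Z²) = 8 + √(Z² + p²))
4550 - (4*(17 + W(3, 2)) + 590) = 4550 - (4*(17 + (8 + √(2² + 3²))) + 590) = 4550 - (4*(17 + (8 + √(4 + 9))) + 590) = 4550 - (4*(17 + (8 + √13)) + 590) = 4550 - (4*(25 + √13) + 590) = 4550 - ((100 + 4*√13) + 590) = 4550 - (690 + 4*√13) = 4550 + (-690 - 4*√13) = 3860 - 4*√13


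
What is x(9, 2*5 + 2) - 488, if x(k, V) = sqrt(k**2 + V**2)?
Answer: -473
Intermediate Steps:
x(k, V) = sqrt(V**2 + k**2)
x(9, 2*5 + 2) - 488 = sqrt((2*5 + 2)**2 + 9**2) - 488 = sqrt((10 + 2)**2 + 81) - 488 = sqrt(12**2 + 81) - 488 = sqrt(144 + 81) - 488 = sqrt(225) - 488 = 15 - 488 = -473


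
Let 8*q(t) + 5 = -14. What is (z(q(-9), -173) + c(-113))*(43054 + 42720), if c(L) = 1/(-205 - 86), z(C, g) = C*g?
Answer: 41021801483/1164 ≈ 3.5242e+7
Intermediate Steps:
q(t) = -19/8 (q(t) = -5/8 + (⅛)*(-14) = -5/8 - 7/4 = -19/8)
c(L) = -1/291 (c(L) = 1/(-291) = -1/291)
(z(q(-9), -173) + c(-113))*(43054 + 42720) = (-19/8*(-173) - 1/291)*(43054 + 42720) = (3287/8 - 1/291)*85774 = (956509/2328)*85774 = 41021801483/1164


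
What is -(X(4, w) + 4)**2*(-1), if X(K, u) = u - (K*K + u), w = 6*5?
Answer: 144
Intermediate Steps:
w = 30
X(K, u) = -K**2 (X(K, u) = u - (K**2 + u) = u - (u + K**2) = u + (-u - K**2) = -K**2)
-(X(4, w) + 4)**2*(-1) = -(-1*4**2 + 4)**2*(-1) = -(-1*16 + 4)**2*(-1) = -(-16 + 4)**2*(-1) = -1*(-12)**2*(-1) = -1*144*(-1) = -144*(-1) = 144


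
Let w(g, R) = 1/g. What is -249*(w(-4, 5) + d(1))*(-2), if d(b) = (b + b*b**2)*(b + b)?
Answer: 3735/2 ≈ 1867.5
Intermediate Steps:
d(b) = 2*b*(b + b**3) (d(b) = (b + b**3)*(2*b) = 2*b*(b + b**3))
-249*(w(-4, 5) + d(1))*(-2) = -249*(1/(-4) + 2*1**2*(1 + 1**2))*(-2) = -249*(-1/4 + 2*1*(1 + 1))*(-2) = -249*(-1/4 + 2*1*2)*(-2) = -249*(-1/4 + 4)*(-2) = -3735*(-2)/4 = -249*(-15/2) = 3735/2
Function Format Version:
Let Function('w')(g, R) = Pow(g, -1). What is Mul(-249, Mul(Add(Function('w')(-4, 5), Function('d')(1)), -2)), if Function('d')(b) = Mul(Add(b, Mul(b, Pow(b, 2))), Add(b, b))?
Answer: Rational(3735, 2) ≈ 1867.5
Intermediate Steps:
Function('d')(b) = Mul(2, b, Add(b, Pow(b, 3))) (Function('d')(b) = Mul(Add(b, Pow(b, 3)), Mul(2, b)) = Mul(2, b, Add(b, Pow(b, 3))))
Mul(-249, Mul(Add(Function('w')(-4, 5), Function('d')(1)), -2)) = Mul(-249, Mul(Add(Pow(-4, -1), Mul(2, Pow(1, 2), Add(1, Pow(1, 2)))), -2)) = Mul(-249, Mul(Add(Rational(-1, 4), Mul(2, 1, Add(1, 1))), -2)) = Mul(-249, Mul(Add(Rational(-1, 4), Mul(2, 1, 2)), -2)) = Mul(-249, Mul(Add(Rational(-1, 4), 4), -2)) = Mul(-249, Mul(Rational(15, 4), -2)) = Mul(-249, Rational(-15, 2)) = Rational(3735, 2)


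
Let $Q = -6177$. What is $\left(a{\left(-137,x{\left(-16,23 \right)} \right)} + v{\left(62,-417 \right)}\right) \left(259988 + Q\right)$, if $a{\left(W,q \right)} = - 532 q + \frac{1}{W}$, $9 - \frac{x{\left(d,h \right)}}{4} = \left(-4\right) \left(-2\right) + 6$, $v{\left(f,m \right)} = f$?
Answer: $\frac{372130835303}{137} \approx 2.7163 \cdot 10^{9}$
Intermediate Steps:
$x{\left(d,h \right)} = -20$ ($x{\left(d,h \right)} = 36 - 4 \left(\left(-4\right) \left(-2\right) + 6\right) = 36 - 4 \left(8 + 6\right) = 36 - 56 = -20$)
$a{\left(W,q \right)} = \frac{1}{W} - 532 q$
$\left(a{\left(-137,x{\left(-16,23 \right)} \right)} + v{\left(62,-417 \right)}\right) \left(259988 + Q\right) = \left(\left(\frac{1}{-137} - -10640\right) + 62\right) \left(259988 - 6177\right) = \left(\left(- \frac{1}{137} + 10640\right) + 62\right) 253811 = \left(\frac{1457679}{137} + 62\right) 253811 = \frac{1466173}{137} \cdot 253811 = \frac{372130835303}{137}$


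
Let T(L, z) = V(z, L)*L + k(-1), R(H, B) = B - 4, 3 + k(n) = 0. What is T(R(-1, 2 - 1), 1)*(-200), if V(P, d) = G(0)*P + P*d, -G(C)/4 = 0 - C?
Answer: -1200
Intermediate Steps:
k(n) = -3 (k(n) = -3 + 0 = -3)
G(C) = 4*C (G(C) = -4*(0 - C) = -(-4)*C = 4*C)
V(P, d) = P*d (V(P, d) = (4*0)*P + P*d = 0*P + P*d = 0 + P*d = P*d)
R(H, B) = -4 + B
T(L, z) = -3 + z*L**2 (T(L, z) = (z*L)*L - 3 = (L*z)*L - 3 = z*L**2 - 3 = -3 + z*L**2)
T(R(-1, 2 - 1), 1)*(-200) = (-3 + 1*(-4 + (2 - 1))**2)*(-200) = (-3 + 1*(-4 + 1)**2)*(-200) = (-3 + 1*(-3)**2)*(-200) = (-3 + 1*9)*(-200) = (-3 + 9)*(-200) = 6*(-200) = -1200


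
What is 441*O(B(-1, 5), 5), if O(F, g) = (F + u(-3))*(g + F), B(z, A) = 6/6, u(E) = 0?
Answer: 2646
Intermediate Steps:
B(z, A) = 1 (B(z, A) = 6*(1/6) = 1)
O(F, g) = F*(F + g) (O(F, g) = (F + 0)*(g + F) = F*(F + g))
441*O(B(-1, 5), 5) = 441*(1*(1 + 5)) = 441*(1*6) = 441*6 = 2646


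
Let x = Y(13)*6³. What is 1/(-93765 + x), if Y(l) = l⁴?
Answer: 1/6075411 ≈ 1.6460e-7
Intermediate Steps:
x = 6169176 (x = 13⁴*6³ = 28561*216 = 6169176)
1/(-93765 + x) = 1/(-93765 + 6169176) = 1/6075411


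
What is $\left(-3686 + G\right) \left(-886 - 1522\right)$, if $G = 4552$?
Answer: $-2085328$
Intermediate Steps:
$\left(-3686 + G\right) \left(-886 - 1522\right) = \left(-3686 + 4552\right) \left(-886 - 1522\right) = 866 \left(-2408\right) = -2085328$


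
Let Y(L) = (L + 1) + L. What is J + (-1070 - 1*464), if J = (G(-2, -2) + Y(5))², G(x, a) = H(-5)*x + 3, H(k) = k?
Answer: -958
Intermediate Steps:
G(x, a) = 3 - 5*x (G(x, a) = -5*x + 3 = 3 - 5*x)
Y(L) = 1 + 2*L (Y(L) = (1 + L) + L = 1 + 2*L)
J = 576 (J = ((3 - 5*(-2)) + (1 + 2*5))² = ((3 + 10) + (1 + 10))² = (13 + 11)² = 24² = 576)
J + (-1070 - 1*464) = 576 + (-1070 - 1*464) = 576 + (-1070 - 464) = 576 - 1534 = -958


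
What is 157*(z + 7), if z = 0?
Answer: 1099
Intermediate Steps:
157*(z + 7) = 157*(0 + 7) = 157*7 = 1099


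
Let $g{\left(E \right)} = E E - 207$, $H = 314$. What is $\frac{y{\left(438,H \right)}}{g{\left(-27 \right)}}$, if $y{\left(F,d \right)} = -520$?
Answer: $- \frac{260}{261} \approx -0.99617$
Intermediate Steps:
$g{\left(E \right)} = -207 + E^{2}$ ($g{\left(E \right)} = E^{2} - 207 = -207 + E^{2}$)
$\frac{y{\left(438,H \right)}}{g{\left(-27 \right)}} = - \frac{520}{-207 + \left(-27\right)^{2}} = - \frac{520}{-207 + 729} = - \frac{520}{522} = \left(-520\right) \frac{1}{522} = - \frac{260}{261}$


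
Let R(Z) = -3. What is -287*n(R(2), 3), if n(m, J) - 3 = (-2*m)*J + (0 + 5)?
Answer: -7462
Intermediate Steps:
n(m, J) = 8 - 2*J*m (n(m, J) = 3 + ((-2*m)*J + (0 + 5)) = 3 + (-2*J*m + 5) = 3 + (5 - 2*J*m) = 8 - 2*J*m)
-287*n(R(2), 3) = -287*(8 - 2*3*(-3)) = -287*(8 + 18) = -287*26 = -7462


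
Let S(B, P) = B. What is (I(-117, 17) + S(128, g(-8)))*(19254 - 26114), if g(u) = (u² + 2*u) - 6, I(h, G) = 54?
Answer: -1248520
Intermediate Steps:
g(u) = -6 + u² + 2*u
(I(-117, 17) + S(128, g(-8)))*(19254 - 26114) = (54 + 128)*(19254 - 26114) = 182*(-6860) = -1248520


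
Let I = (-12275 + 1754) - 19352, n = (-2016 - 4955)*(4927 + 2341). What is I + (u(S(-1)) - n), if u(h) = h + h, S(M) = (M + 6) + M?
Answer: 50635363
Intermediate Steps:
n = -50665228 (n = -6971*7268 = -50665228)
S(M) = 6 + 2*M (S(M) = (6 + M) + M = 6 + 2*M)
u(h) = 2*h
I = -29873 (I = -10521 - 19352 = -29873)
I + (u(S(-1)) - n) = -29873 + (2*(6 + 2*(-1)) - 1*(-50665228)) = -29873 + (2*(6 - 2) + 50665228) = -29873 + (2*4 + 50665228) = -29873 + (8 + 50665228) = -29873 + 50665236 = 50635363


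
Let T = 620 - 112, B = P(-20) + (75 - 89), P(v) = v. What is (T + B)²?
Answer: 224676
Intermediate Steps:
B = -34 (B = -20 + (75 - 89) = -20 - 14 = -34)
T = 508
(T + B)² = (508 - 34)² = 474² = 224676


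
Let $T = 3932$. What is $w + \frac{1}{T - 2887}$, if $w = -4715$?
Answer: $- \frac{4927174}{1045} \approx -4715.0$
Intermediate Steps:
$w + \frac{1}{T - 2887} = -4715 + \frac{1}{3932 - 2887} = -4715 + \frac{1}{1045} = - \frac{4927174}{1045}$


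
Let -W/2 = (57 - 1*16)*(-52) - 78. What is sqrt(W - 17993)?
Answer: 7*I*sqrt(277) ≈ 116.5*I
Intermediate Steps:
W = 4420 (W = -2*((57 - 1*16)*(-52) - 78) = -2*((57 - 16)*(-52) - 78) = -2*(41*(-52) - 78) = -2*(-2132 - 78) = -2*(-2210) = 4420)
sqrt(W - 17993) = sqrt(4420 - 17993) = sqrt(-13573) = 7*I*sqrt(277)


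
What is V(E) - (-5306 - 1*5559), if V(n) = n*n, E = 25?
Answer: 11490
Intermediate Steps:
V(n) = n**2
V(E) - (-5306 - 1*5559) = 25**2 - (-5306 - 1*5559) = 625 - (-5306 - 5559) = 625 - 1*(-10865) = 625 + 10865 = 11490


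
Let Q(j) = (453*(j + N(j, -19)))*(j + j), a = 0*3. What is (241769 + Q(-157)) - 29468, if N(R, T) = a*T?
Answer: 22544295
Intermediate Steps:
a = 0
N(R, T) = 0 (N(R, T) = 0*T = 0)
Q(j) = 906*j**2 (Q(j) = (453*(j + 0))*(j + j) = (453*j)*(2*j) = 906*j**2)
(241769 + Q(-157)) - 29468 = (241769 + 906*(-157)**2) - 29468 = (241769 + 906*24649) - 29468 = (241769 + 22331994) - 29468 = 22573763 - 29468 = 22544295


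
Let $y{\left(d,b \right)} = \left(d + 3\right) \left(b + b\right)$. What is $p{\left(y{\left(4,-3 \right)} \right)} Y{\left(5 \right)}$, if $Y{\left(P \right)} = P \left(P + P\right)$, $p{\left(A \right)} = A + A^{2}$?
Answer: $86100$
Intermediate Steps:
$y{\left(d,b \right)} = 2 b \left(3 + d\right)$ ($y{\left(d,b \right)} = \left(3 + d\right) 2 b = 2 b \left(3 + d\right)$)
$Y{\left(P \right)} = 2 P^{2}$ ($Y{\left(P \right)} = P 2 P = 2 P^{2}$)
$p{\left(y{\left(4,-3 \right)} \right)} Y{\left(5 \right)} = 2 \left(-3\right) \left(3 + 4\right) \left(1 + 2 \left(-3\right) \left(3 + 4\right)\right) 2 \cdot 5^{2} = 2 \left(-3\right) 7 \left(1 + 2 \left(-3\right) 7\right) 2 \cdot 25 = - 42 \left(1 - 42\right) 50 = \left(-42\right) \left(-41\right) 50 = 1722 \cdot 50 = 86100$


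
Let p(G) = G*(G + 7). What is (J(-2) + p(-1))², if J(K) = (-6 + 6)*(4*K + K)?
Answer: 36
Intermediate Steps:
p(G) = G*(7 + G)
J(K) = 0 (J(K) = 0*(5*K) = 0)
(J(-2) + p(-1))² = (0 - (7 - 1))² = (0 - 1*6)² = (0 - 6)² = (-6)² = 36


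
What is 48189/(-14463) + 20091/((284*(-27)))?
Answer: -24447755/4107492 ≈ -5.9520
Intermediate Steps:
48189/(-14463) + 20091/((284*(-27))) = 48189*(-1/14463) + 20091/(-7668) = -16063/4821 + 20091*(-1/7668) = -16063/4821 - 6697/2556 = -24447755/4107492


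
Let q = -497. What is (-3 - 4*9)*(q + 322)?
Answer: 6825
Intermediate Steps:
(-3 - 4*9)*(q + 322) = (-3 - 4*9)*(-497 + 322) = (-3 - 36)*(-175) = -39*(-175) = 6825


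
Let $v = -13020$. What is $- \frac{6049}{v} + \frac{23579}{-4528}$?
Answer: $- \frac{69902177}{14738640} \approx -4.7428$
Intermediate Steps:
$- \frac{6049}{v} + \frac{23579}{-4528} = - \frac{6049}{-13020} + \frac{23579}{-4528} = \left(-6049\right) \left(- \frac{1}{13020}\right) + 23579 \left(- \frac{1}{4528}\right) = \frac{6049}{13020} - \frac{23579}{4528} = - \frac{69902177}{14738640}$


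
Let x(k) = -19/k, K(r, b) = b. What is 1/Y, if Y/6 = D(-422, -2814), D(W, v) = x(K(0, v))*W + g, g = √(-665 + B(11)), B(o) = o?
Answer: -1880221/2621525054 - 659883*I*√654/2621525054 ≈ -0.00071722 - 0.0064373*I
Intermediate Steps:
g = I*√654 (g = √(-665 + 11) = √(-654) = I*√654 ≈ 25.573*I)
D(W, v) = I*√654 - 19*W/v (D(W, v) = (-19/v)*W + I*√654 = -19*W/v + I*√654 = I*√654 - 19*W/v)
Y = -8018/469 + 6*I*√654 (Y = 6*(I*√654 - 19*(-422)/(-2814)) = 6*(I*√654 - 19*(-422)*(-1/2814)) = 6*(I*√654 - 4009/1407) = 6*(-4009/1407 + I*√654) = -8018/469 + 6*I*√654 ≈ -17.096 + 153.44*I)
1/Y = 1/(-8018/469 + 6*I*√654)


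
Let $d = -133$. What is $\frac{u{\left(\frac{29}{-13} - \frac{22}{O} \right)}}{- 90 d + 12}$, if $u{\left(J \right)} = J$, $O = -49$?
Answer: $- \frac{1135}{7632534} \approx -0.00014871$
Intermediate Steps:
$\frac{u{\left(\frac{29}{-13} - \frac{22}{O} \right)}}{- 90 d + 12} = \frac{\frac{29}{-13} - \frac{22}{-49}}{\left(-90\right) \left(-133\right) + 12} = \frac{29 \left(- \frac{1}{13}\right) - - \frac{22}{49}}{11970 + 12} = \frac{- \frac{29}{13} + \frac{22}{49}}{11982} = \left(- \frac{1135}{637}\right) \frac{1}{11982} = - \frac{1135}{7632534}$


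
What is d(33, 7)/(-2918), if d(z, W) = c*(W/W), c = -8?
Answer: 4/1459 ≈ 0.0027416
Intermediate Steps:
d(z, W) = -8 (d(z, W) = -8*W/W = -8*1 = -8)
d(33, 7)/(-2918) = -8/(-2918) = -8*(-1/2918) = 4/1459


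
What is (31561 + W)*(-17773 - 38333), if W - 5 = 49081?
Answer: -4524780582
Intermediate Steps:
W = 49086 (W = 5 + 49081 = 49086)
(31561 + W)*(-17773 - 38333) = (31561 + 49086)*(-17773 - 38333) = 80647*(-56106) = -4524780582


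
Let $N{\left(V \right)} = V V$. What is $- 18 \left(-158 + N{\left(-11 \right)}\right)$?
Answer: $666$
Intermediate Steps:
$N{\left(V \right)} = V^{2}$
$- 18 \left(-158 + N{\left(-11 \right)}\right) = - 18 \left(-158 + \left(-11\right)^{2}\right) = - 18 \left(-158 + 121\right) = \left(-18\right) \left(-37\right) = 666$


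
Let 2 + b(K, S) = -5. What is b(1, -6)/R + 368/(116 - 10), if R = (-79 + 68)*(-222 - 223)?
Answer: 900309/259435 ≈ 3.4703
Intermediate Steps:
b(K, S) = -7 (b(K, S) = -2 - 5 = -7)
R = 4895 (R = -11*(-445) = 4895)
b(1, -6)/R + 368/(116 - 10) = -7/4895 + 368/(116 - 10) = -7*1/4895 + 368/106 = -7/4895 + 368*(1/106) = -7/4895 + 184/53 = 900309/259435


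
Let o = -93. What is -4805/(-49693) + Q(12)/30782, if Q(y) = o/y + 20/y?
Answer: 57137501/592122552 ≈ 0.096496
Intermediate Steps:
Q(y) = -73/y (Q(y) = -93/y + 20/y = -73/y)
-4805/(-49693) + Q(12)/30782 = -4805/(-49693) - 73/12/30782 = -4805*(-1/49693) - 73*1/12*(1/30782) = 155/1603 - 73/12*1/30782 = 155/1603 - 73/369384 = 57137501/592122552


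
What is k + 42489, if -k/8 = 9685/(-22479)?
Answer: 955187711/22479 ≈ 42492.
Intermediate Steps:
k = 77480/22479 (k = -77480/(-22479) = -77480*(-1)/22479 = -8*(-9685/22479) = 77480/22479 ≈ 3.4468)
k + 42489 = 77480/22479 + 42489 = 955187711/22479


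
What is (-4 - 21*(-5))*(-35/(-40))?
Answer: 707/8 ≈ 88.375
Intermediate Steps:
(-4 - 21*(-5))*(-35/(-40)) = (-4 + 105)*(-35*(-1/40)) = 101*(7/8) = 707/8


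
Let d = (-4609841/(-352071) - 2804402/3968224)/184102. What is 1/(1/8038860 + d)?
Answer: 86152555322361690945120/5807248579117747097 ≈ 14835.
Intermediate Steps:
d = 8652766537921/128604138381355104 (d = (-4609841*(-1/352071) - 2804402*1/3968224)*(1/184102) = (4609841/352071 - 1402201/1984112)*(1/184102) = (8652766537921/698548295952)*(1/184102) = 8652766537921/128604138381355104 ≈ 6.7282e-5)
1/(1/8038860 + d) = 1/(1/8038860 + 8652766537921/128604138381355104) = 1/(5807248579117747097/86152555322361690945120) = 86152555322361690945120/5807248579117747097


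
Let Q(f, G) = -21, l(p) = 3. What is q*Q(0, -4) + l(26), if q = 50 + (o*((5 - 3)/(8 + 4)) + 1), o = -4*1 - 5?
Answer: -2073/2 ≈ -1036.5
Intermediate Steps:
o = -9 (o = -4 - 5 = -9)
q = 99/2 (q = 50 + (-9*(5 - 3)/(8 + 4) + 1) = 50 + (-18/12 + 1) = 50 + (-9*⅙ + 1) = 50 + (-3/2 + 1) = 50 - ½ = 99/2 ≈ 49.500)
q*Q(0, -4) + l(26) = (99/2)*(-21) + 3 = -2079/2 + 3 = -2073/2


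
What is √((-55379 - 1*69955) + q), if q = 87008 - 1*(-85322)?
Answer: 2*√11749 ≈ 216.79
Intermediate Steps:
q = 172330 (q = 87008 + 85322 = 172330)
√((-55379 - 1*69955) + q) = √((-55379 - 1*69955) + 172330) = √((-55379 - 69955) + 172330) = √(-125334 + 172330) = √46996 = 2*√11749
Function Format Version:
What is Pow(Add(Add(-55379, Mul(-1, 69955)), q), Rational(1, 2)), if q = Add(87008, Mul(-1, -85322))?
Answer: Mul(2, Pow(11749, Rational(1, 2))) ≈ 216.79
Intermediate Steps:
q = 172330 (q = Add(87008, 85322) = 172330)
Pow(Add(Add(-55379, Mul(-1, 69955)), q), Rational(1, 2)) = Pow(Add(Add(-55379, Mul(-1, 69955)), 172330), Rational(1, 2)) = Pow(Add(Add(-55379, -69955), 172330), Rational(1, 2)) = Pow(Add(-125334, 172330), Rational(1, 2)) = Pow(46996, Rational(1, 2)) = Mul(2, Pow(11749, Rational(1, 2)))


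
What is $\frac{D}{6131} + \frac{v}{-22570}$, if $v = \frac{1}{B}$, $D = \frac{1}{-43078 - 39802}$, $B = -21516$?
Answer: $\frac{15217}{166729496176320} \approx 9.1268 \cdot 10^{-11}$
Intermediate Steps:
$D = - \frac{1}{82880}$ ($D = \frac{1}{-82880} = - \frac{1}{82880} \approx -1.2066 \cdot 10^{-5}$)
$v = - \frac{1}{21516}$ ($v = \frac{1}{-21516} = - \frac{1}{21516} \approx -4.6477 \cdot 10^{-5}$)
$\frac{D}{6131} + \frac{v}{-22570} = - \frac{1}{82880 \cdot 6131} - \frac{1}{21516 \left(-22570\right)} = \left(- \frac{1}{82880}\right) \frac{1}{6131} - - \frac{1}{485616120} = - \frac{1}{508137280} + \frac{1}{485616120} = \frac{15217}{166729496176320}$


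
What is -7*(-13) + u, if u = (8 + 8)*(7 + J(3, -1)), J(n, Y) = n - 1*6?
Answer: 155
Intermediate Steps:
J(n, Y) = -6 + n (J(n, Y) = n - 6 = -6 + n)
u = 64 (u = (8 + 8)*(7 + (-6 + 3)) = 16*(7 - 3) = 16*4 = 64)
-7*(-13) + u = -7*(-13) + 64 = 91 + 64 = 155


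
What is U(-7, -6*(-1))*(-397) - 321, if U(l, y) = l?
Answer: 2458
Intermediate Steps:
U(-7, -6*(-1))*(-397) - 321 = -7*(-397) - 321 = 2779 - 321 = 2458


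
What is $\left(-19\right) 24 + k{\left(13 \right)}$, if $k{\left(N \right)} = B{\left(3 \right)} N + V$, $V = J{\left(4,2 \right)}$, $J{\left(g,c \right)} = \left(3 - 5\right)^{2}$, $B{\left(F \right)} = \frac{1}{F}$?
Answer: $- \frac{1343}{3} \approx -447.67$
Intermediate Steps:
$J{\left(g,c \right)} = 4$ ($J{\left(g,c \right)} = \left(-2\right)^{2} = 4$)
$V = 4$
$k{\left(N \right)} = 4 + \frac{N}{3}$ ($k{\left(N \right)} = \frac{N}{3} + 4 = 4 + \frac{N}{3}$)
$\left(-19\right) 24 + k{\left(13 \right)} = \left(-19\right) 24 + \left(4 + \frac{1}{3} \cdot 13\right) = -456 + \left(4 + \frac{13}{3}\right) = -456 + \frac{25}{3} = - \frac{1343}{3}$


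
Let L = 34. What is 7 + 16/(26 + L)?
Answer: 109/15 ≈ 7.2667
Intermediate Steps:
7 + 16/(26 + L) = 7 + 16/(26 + 34) = 7 + 16/60 = 7 + (1/60)*16 = 7 + 4/15 = 109/15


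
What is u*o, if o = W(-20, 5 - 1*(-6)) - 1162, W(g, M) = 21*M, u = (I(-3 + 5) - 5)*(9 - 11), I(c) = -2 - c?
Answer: -16758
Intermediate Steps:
u = 18 (u = ((-2 - (-3 + 5)) - 5)*(9 - 11) = ((-2 - 1*2) - 5)*(-2) = ((-2 - 2) - 5)*(-2) = (-4 - 5)*(-2) = -9*(-2) = 18)
o = -931 (o = 21*(5 - 1*(-6)) - 1162 = 21*(5 + 6) - 1162 = 21*11 - 1162 = 231 - 1162 = -931)
u*o = 18*(-931) = -16758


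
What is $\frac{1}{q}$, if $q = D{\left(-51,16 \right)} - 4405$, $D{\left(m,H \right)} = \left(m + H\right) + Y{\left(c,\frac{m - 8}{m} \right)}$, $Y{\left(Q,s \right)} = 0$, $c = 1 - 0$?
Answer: $- \frac{1}{4440} \approx -0.00022523$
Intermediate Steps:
$c = 1$ ($c = 1 + 0 = 1$)
$D{\left(m,H \right)} = H + m$ ($D{\left(m,H \right)} = \left(m + H\right) + 0 = \left(H + m\right) + 0 = H + m$)
$q = -4440$ ($q = \left(16 - 51\right) - 4405 = -35 - 4405 = -4440$)
$\frac{1}{q} = \frac{1}{-4440} = - \frac{1}{4440}$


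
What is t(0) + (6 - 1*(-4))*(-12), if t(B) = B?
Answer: -120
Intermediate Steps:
t(0) + (6 - 1*(-4))*(-12) = 0 + (6 - 1*(-4))*(-12) = 0 + (6 + 4)*(-12) = 0 + 10*(-12) = 0 - 120 = -120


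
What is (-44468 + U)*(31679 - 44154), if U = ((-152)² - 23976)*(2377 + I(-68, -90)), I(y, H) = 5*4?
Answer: 26629783700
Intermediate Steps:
I(y, H) = 20
U = -2090184 (U = ((-152)² - 23976)*(2377 + 20) = (23104 - 23976)*2397 = -872*2397 = -2090184)
(-44468 + U)*(31679 - 44154) = (-44468 - 2090184)*(31679 - 44154) = -2134652*(-12475) = 26629783700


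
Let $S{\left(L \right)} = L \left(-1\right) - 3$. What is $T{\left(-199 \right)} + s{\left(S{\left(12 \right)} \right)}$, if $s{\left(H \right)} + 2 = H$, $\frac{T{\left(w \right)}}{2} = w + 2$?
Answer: $-411$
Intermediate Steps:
$S{\left(L \right)} = -3 - L$ ($S{\left(L \right)} = - L - 3 = -3 - L$)
$T{\left(w \right)} = 4 + 2 w$ ($T{\left(w \right)} = 2 \left(w + 2\right) = 2 \left(2 + w\right) = 4 + 2 w$)
$s{\left(H \right)} = -2 + H$
$T{\left(-199 \right)} + s{\left(S{\left(12 \right)} \right)} = \left(4 + 2 \left(-199\right)\right) - 17 = \left(4 - 398\right) - 17 = -394 - 17 = -411$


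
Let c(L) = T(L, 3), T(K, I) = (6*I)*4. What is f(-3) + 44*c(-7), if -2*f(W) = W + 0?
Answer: 6339/2 ≈ 3169.5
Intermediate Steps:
f(W) = -W/2 (f(W) = -(W + 0)/2 = -W/2)
T(K, I) = 24*I
c(L) = 72 (c(L) = 24*3 = 72)
f(-3) + 44*c(-7) = -1/2*(-3) + 44*72 = 3/2 + 3168 = 6339/2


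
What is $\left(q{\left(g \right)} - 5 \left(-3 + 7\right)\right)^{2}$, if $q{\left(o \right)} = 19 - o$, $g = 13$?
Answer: $196$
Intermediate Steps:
$\left(q{\left(g \right)} - 5 \left(-3 + 7\right)\right)^{2} = \left(\left(19 - 13\right) - 5 \left(-3 + 7\right)\right)^{2} = \left(\left(19 - 13\right) - 20\right)^{2} = \left(6 - 20\right)^{2} = \left(-14\right)^{2} = 196$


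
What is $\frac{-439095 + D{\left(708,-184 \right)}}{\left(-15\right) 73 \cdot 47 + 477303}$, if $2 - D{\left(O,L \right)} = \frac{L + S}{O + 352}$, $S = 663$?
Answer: $- \frac{155146353}{150462760} \approx -1.0311$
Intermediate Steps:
$D{\left(O,L \right)} = 2 - \frac{663 + L}{352 + O}$ ($D{\left(O,L \right)} = 2 - \frac{L + 663}{O + 352} = 2 - \frac{663 + L}{352 + O}$)
$\frac{-439095 + D{\left(708,-184 \right)}}{\left(-15\right) 73 \cdot 47 + 477303} = \frac{-439095 + \frac{41 - -184 + 2 \cdot 708}{352 + 708}}{\left(-15\right) 73 \cdot 47 + 477303} = \frac{-439095 + \frac{41 + 184 + 1416}{1060}}{\left(-1095\right) 47 + 477303} = \frac{-439095 + \frac{1}{1060} \cdot 1641}{-51465 + 477303} = \frac{-439095 + \frac{1641}{1060}}{425838} = \left(- \frac{465439059}{1060}\right) \frac{1}{425838} = - \frac{155146353}{150462760}$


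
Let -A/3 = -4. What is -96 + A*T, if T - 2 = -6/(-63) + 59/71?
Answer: -30260/497 ≈ -60.885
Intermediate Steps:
A = 12 (A = -3*(-4) = 12)
T = 4363/1491 (T = 2 + (-6/(-63) + 59/71) = 2 + (-6*(-1/63) + 59*(1/71)) = 2 + (2/21 + 59/71) = 2 + 1381/1491 = 4363/1491 ≈ 2.9262)
-96 + A*T = -96 + 12*(4363/1491) = -96 + 17452/497 = -30260/497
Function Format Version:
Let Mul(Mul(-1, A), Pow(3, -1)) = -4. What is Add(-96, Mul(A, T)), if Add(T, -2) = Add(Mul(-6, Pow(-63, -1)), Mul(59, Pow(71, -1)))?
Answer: Rational(-30260, 497) ≈ -60.885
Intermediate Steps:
A = 12 (A = Mul(-3, -4) = 12)
T = Rational(4363, 1491) (T = Add(2, Add(Mul(-6, Pow(-63, -1)), Mul(59, Pow(71, -1)))) = Add(2, Add(Mul(-6, Rational(-1, 63)), Mul(59, Rational(1, 71)))) = Add(2, Add(Rational(2, 21), Rational(59, 71))) = Add(2, Rational(1381, 1491)) = Rational(4363, 1491) ≈ 2.9262)
Add(-96, Mul(A, T)) = Add(-96, Mul(12, Rational(4363, 1491))) = Add(-96, Rational(17452, 497)) = Rational(-30260, 497)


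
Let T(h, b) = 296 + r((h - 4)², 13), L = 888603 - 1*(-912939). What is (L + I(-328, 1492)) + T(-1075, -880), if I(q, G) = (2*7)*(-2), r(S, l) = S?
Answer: 2966051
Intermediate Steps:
I(q, G) = -28 (I(q, G) = 14*(-2) = -28)
L = 1801542 (L = 888603 + 912939 = 1801542)
T(h, b) = 296 + (-4 + h)² (T(h, b) = 296 + (h - 4)² = 296 + (-4 + h)²)
(L + I(-328, 1492)) + T(-1075, -880) = (1801542 - 28) + (296 + (-4 - 1075)²) = 1801514 + (296 + (-1079)²) = 1801514 + (296 + 1164241) = 1801514 + 1164537 = 2966051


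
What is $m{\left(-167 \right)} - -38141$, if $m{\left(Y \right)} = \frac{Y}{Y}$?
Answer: $38142$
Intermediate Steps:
$m{\left(Y \right)} = 1$
$m{\left(-167 \right)} - -38141 = 1 - -38141 = 1 + 38141 = 38142$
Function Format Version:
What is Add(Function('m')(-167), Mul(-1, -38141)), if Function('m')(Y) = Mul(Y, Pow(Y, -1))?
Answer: 38142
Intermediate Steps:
Function('m')(Y) = 1
Add(Function('m')(-167), Mul(-1, -38141)) = Add(1, Mul(-1, -38141)) = Add(1, 38141) = 38142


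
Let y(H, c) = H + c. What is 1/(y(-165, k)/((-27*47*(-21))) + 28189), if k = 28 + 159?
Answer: 26649/751208683 ≈ 3.5475e-5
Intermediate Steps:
k = 187
1/(y(-165, k)/((-27*47*(-21))) + 28189) = 1/((-165 + 187)/((-27*47*(-21))) + 28189) = 1/(22/((-1269*(-21))) + 28189) = 1/(22/26649 + 28189) = 1/(751208683/26649) = 26649/751208683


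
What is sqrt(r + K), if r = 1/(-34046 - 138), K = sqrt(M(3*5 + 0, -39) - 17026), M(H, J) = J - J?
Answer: sqrt(-8546 + 292136464*I*sqrt(17026))/17092 ≈ 8.0772 + 8.0772*I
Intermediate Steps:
M(H, J) = 0
K = I*sqrt(17026) (K = sqrt(0 - 17026) = sqrt(-17026) = I*sqrt(17026) ≈ 130.48*I)
r = -1/34184 (r = 1/(-34184) = -1/34184 ≈ -2.9253e-5)
sqrt(r + K) = sqrt(-1/34184 + I*sqrt(17026))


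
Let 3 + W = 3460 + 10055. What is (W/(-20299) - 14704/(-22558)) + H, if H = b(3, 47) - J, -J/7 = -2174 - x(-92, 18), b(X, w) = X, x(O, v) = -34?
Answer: -3429023572917/228952421 ≈ -14977.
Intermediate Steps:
W = 13512 (W = -3 + (3460 + 10055) = -3 + 13515 = 13512)
J = 14980 (J = -7*(-2174 - 1*(-34)) = -7*(-2174 + 34) = -7*(-2140) = 14980)
H = -14977 (H = 3 - 1*14980 = 3 - 14980 = -14977)
(W/(-20299) - 14704/(-22558)) + H = (13512/(-20299) - 14704/(-22558)) - 14977 = (13512*(-1/20299) - 14704*(-1/22558)) - 14977 = (-13512/20299 + 7352/11279) - 14977 = -3163600/228952421 - 14977 = -3429023572917/228952421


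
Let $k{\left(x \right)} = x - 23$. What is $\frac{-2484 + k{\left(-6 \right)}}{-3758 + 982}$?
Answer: $\frac{2513}{2776} \approx 0.90526$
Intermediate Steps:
$k{\left(x \right)} = -23 + x$ ($k{\left(x \right)} = x - 23 = -23 + x$)
$\frac{-2484 + k{\left(-6 \right)}}{-3758 + 982} = \frac{-2484 - 29}{-3758 + 982} = \frac{-2484 - 29}{-2776} = \left(-2513\right) \left(- \frac{1}{2776}\right) = \frac{2513}{2776}$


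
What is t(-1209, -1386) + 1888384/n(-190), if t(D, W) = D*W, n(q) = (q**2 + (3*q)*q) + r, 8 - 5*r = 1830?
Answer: 603396495946/360089 ≈ 1.6757e+6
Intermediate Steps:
r = -1822/5 (r = 8/5 - 1/5*1830 = 8/5 - 366 = -1822/5 ≈ -364.40)
n(q) = -1822/5 + 4*q**2 (n(q) = (q**2 + (3*q)*q) - 1822/5 = (q**2 + 3*q**2) - 1822/5 = 4*q**2 - 1822/5 = -1822/5 + 4*q**2)
t(-1209, -1386) + 1888384/n(-190) = -1209*(-1386) + 1888384/(-1822/5 + 4*(-190)**2) = 1675674 + 1888384/(-1822/5 + 4*36100) = 1675674 + 1888384/(-1822/5 + 144400) = 1675674 + 1888384/(720178/5) = 1675674 + 1888384*(5/720178) = 1675674 + 4720960/360089 = 603396495946/360089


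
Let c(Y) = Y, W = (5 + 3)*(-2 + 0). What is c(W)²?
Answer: 256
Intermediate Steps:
W = -16 (W = 8*(-2) = -16)
c(W)² = (-16)² = 256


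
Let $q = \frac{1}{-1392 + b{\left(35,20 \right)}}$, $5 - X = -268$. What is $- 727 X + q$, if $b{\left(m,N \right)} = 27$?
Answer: $- \frac{270912916}{1365} \approx -1.9847 \cdot 10^{5}$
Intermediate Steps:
$X = 273$ ($X = 5 - -268 = 5 + 268 = 273$)
$q = - \frac{1}{1365}$ ($q = \frac{1}{-1392 + 27} = \frac{1}{-1365} = - \frac{1}{1365} \approx -0.0007326$)
$- 727 X + q = \left(-727\right) 273 - \frac{1}{1365} = -198471 - \frac{1}{1365} = - \frac{270912916}{1365}$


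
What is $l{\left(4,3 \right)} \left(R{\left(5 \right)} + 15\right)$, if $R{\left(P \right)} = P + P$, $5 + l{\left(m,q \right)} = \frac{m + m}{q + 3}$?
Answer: $- \frac{275}{3} \approx -91.667$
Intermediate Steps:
$l{\left(m,q \right)} = -5 + \frac{2 m}{3 + q}$ ($l{\left(m,q \right)} = -5 + \frac{m + m}{q + 3} = -5 + \frac{2 m}{3 + q}$)
$R{\left(P \right)} = 2 P$
$l{\left(4,3 \right)} \left(R{\left(5 \right)} + 15\right) = \frac{-15 - 15 + 2 \cdot 4}{3 + 3} \left(2 \cdot 5 + 15\right) = \frac{-15 - 15 + 8}{6} \left(10 + 15\right) = \frac{1}{6} \left(-22\right) 25 = \left(- \frac{11}{3}\right) 25 = - \frac{275}{3}$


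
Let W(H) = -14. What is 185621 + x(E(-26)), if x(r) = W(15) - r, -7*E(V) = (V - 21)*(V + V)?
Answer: 1301693/7 ≈ 1.8596e+5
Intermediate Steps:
E(V) = -2*V*(-21 + V)/7 (E(V) = -(V - 21)*(V + V)/7 = -(-21 + V)*2*V/7 = -2*V*(-21 + V)/7)
x(r) = -14 - r
185621 + x(E(-26)) = 185621 + (-14 - 2*(-26)*(21 - 1*(-26))/7) = 185621 + (-14 - 2*(-26)*(21 + 26)/7) = 185621 + (-14 - 2*(-26)*47/7) = 185621 + (-14 - 1*(-2444/7)) = 185621 + (-14 + 2444/7) = 185621 + 2346/7 = 1301693/7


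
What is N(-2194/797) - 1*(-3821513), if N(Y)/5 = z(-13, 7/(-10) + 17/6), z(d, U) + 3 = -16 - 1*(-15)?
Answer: 3821493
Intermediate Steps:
z(d, U) = -4 (z(d, U) = -3 + (-16 - 1*(-15)) = -3 + (-16 + 15) = -3 - 1 = -4)
N(Y) = -20 (N(Y) = 5*(-4) = -20)
N(-2194/797) - 1*(-3821513) = -20 - 1*(-3821513) = -20 + 3821513 = 3821493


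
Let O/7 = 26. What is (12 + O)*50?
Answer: 9700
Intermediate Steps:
O = 182 (O = 7*26 = 182)
(12 + O)*50 = (12 + 182)*50 = 194*50 = 9700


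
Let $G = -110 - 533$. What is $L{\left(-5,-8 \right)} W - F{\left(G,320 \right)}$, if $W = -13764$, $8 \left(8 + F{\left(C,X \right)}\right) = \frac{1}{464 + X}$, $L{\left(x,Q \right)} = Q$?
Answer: $\frac{690672639}{6272} \approx 1.1012 \cdot 10^{5}$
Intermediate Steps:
$G = -643$ ($G = -110 - 533 = -643$)
$F{\left(C,X \right)} = -8 + \frac{1}{8 \left(464 + X\right)}$
$L{\left(-5,-8 \right)} W - F{\left(G,320 \right)} = \left(-8\right) \left(-13764\right) - \frac{-29695 - 20480}{8 \left(464 + 320\right)} = 110112 - \frac{-29695 - 20480}{8 \cdot 784} = 110112 - \frac{1}{8} \cdot \frac{1}{784} \left(-50175\right) = 110112 - - \frac{50175}{6272} = 110112 + \frac{50175}{6272} = \frac{690672639}{6272}$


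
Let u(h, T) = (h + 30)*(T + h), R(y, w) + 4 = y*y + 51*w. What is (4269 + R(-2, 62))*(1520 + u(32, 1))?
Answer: 26498946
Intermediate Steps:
R(y, w) = -4 + y² + 51*w (R(y, w) = -4 + (y*y + 51*w) = -4 + (y² + 51*w) = -4 + y² + 51*w)
u(h, T) = (30 + h)*(T + h)
(4269 + R(-2, 62))*(1520 + u(32, 1)) = (4269 + (-4 + (-2)² + 51*62))*(1520 + (32² + 30*1 + 30*32 + 1*32)) = (4269 + (-4 + 4 + 3162))*(1520 + (1024 + 30 + 960 + 32)) = (4269 + 3162)*(1520 + 2046) = 7431*3566 = 26498946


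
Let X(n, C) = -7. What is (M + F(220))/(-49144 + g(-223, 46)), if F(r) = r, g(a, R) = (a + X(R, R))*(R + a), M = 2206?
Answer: -1213/4217 ≈ -0.28765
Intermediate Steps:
g(a, R) = (-7 + a)*(R + a) (g(a, R) = (a - 7)*(R + a) = (-7 + a)*(R + a))
(M + F(220))/(-49144 + g(-223, 46)) = (2206 + 220)/(-49144 + ((-223)² - 7*46 - 7*(-223) + 46*(-223))) = 2426/(-49144 + (49729 - 322 + 1561 - 10258)) = 2426/(-49144 + 40710) = 2426/(-8434) = 2426*(-1/8434) = -1213/4217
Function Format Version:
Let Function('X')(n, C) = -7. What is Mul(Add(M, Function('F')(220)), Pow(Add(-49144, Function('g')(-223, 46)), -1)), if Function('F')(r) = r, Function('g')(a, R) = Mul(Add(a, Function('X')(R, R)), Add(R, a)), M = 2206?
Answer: Rational(-1213, 4217) ≈ -0.28765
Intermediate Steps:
Function('g')(a, R) = Mul(Add(-7, a), Add(R, a)) (Function('g')(a, R) = Mul(Add(a, -7), Add(R, a)) = Mul(Add(-7, a), Add(R, a)))
Mul(Add(M, Function('F')(220)), Pow(Add(-49144, Function('g')(-223, 46)), -1)) = Mul(Add(2206, 220), Pow(Add(-49144, Add(Pow(-223, 2), Mul(-7, 46), Mul(-7, -223), Mul(46, -223))), -1)) = Mul(2426, Pow(Add(-49144, Add(49729, -322, 1561, -10258)), -1)) = Mul(2426, Pow(Add(-49144, 40710), -1)) = Mul(2426, Pow(-8434, -1)) = Mul(2426, Rational(-1, 8434)) = Rational(-1213, 4217)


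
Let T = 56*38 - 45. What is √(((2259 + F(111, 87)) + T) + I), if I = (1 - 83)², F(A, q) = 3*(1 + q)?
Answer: √11330 ≈ 106.44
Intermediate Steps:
T = 2083 (T = 2128 - 45 = 2083)
F(A, q) = 3 + 3*q
I = 6724 (I = (-82)² = 6724)
√(((2259 + F(111, 87)) + T) + I) = √(((2259 + (3 + 3*87)) + 2083) + 6724) = √(((2259 + (3 + 261)) + 2083) + 6724) = √(((2259 + 264) + 2083) + 6724) = √((2523 + 2083) + 6724) = √(4606 + 6724) = √11330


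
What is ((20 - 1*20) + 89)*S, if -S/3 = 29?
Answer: -7743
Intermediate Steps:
S = -87 (S = -3*29 = -87)
((20 - 1*20) + 89)*S = ((20 - 1*20) + 89)*(-87) = ((20 - 20) + 89)*(-87) = (0 + 89)*(-87) = 89*(-87) = -7743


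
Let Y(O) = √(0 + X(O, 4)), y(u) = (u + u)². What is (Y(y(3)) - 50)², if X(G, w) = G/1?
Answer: 1936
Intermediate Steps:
X(G, w) = G (X(G, w) = G*1 = G)
y(u) = 4*u² (y(u) = (2*u)² = 4*u²)
Y(O) = √O (Y(O) = √(0 + O) = √O)
(Y(y(3)) - 50)² = (√(4*3²) - 50)² = (√(4*9) - 50)² = (√36 - 50)² = (6 - 50)² = (-44)² = 1936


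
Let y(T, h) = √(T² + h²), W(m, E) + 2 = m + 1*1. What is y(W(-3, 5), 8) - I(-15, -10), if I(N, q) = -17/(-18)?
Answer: -17/18 + 4*√5 ≈ 7.9998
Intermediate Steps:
W(m, E) = -1 + m (W(m, E) = -2 + (m + 1*1) = -2 + (m + 1) = -2 + (1 + m) = -1 + m)
I(N, q) = 17/18 (I(N, q) = -17*(-1/18) = 17/18)
y(W(-3, 5), 8) - I(-15, -10) = √((-1 - 3)² + 8²) - 1*17/18 = √((-4)² + 64) - 17/18 = √(16 + 64) - 17/18 = √80 - 17/18 = 4*√5 - 17/18 = -17/18 + 4*√5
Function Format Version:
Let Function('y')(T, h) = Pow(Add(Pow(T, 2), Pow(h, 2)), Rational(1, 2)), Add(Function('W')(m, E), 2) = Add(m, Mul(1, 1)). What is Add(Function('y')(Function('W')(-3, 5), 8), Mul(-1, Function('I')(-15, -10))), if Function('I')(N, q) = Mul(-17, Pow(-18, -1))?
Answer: Add(Rational(-17, 18), Mul(4, Pow(5, Rational(1, 2)))) ≈ 7.9998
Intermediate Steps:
Function('W')(m, E) = Add(-1, m) (Function('W')(m, E) = Add(-2, Add(m, Mul(1, 1))) = Add(-2, Add(m, 1)) = Add(-2, Add(1, m)) = Add(-1, m))
Function('I')(N, q) = Rational(17, 18) (Function('I')(N, q) = Mul(-17, Rational(-1, 18)) = Rational(17, 18))
Add(Function('y')(Function('W')(-3, 5), 8), Mul(-1, Function('I')(-15, -10))) = Add(Pow(Add(Pow(Add(-1, -3), 2), Pow(8, 2)), Rational(1, 2)), Mul(-1, Rational(17, 18))) = Add(Pow(Add(Pow(-4, 2), 64), Rational(1, 2)), Rational(-17, 18)) = Add(Pow(Add(16, 64), Rational(1, 2)), Rational(-17, 18)) = Add(Pow(80, Rational(1, 2)), Rational(-17, 18)) = Add(Mul(4, Pow(5, Rational(1, 2))), Rational(-17, 18)) = Add(Rational(-17, 18), Mul(4, Pow(5, Rational(1, 2))))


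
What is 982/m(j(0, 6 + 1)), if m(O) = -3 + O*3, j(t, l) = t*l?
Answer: -982/3 ≈ -327.33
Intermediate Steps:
j(t, l) = l*t
m(O) = -3 + 3*O
982/m(j(0, 6 + 1)) = 982/(-3 + 3*((6 + 1)*0)) = 982/(-3 + 3*(7*0)) = 982/(-3 + 3*0) = 982/(-3 + 0) = 982/(-3) = 982*(-1/3) = -982/3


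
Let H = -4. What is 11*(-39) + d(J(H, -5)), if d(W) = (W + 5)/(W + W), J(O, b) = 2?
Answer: -1709/4 ≈ -427.25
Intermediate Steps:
d(W) = (5 + W)/(2*W) (d(W) = (5 + W)/((2*W)) = (5 + W)*(1/(2*W)) = (5 + W)/(2*W))
11*(-39) + d(J(H, -5)) = 11*(-39) + (1/2)*(5 + 2)/2 = -429 + (1/2)*(1/2)*7 = -429 + 7/4 = -1709/4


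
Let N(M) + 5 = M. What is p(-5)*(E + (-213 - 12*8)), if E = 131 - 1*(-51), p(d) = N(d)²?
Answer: -12700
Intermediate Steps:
N(M) = -5 + M
p(d) = (-5 + d)²
E = 182 (E = 131 + 51 = 182)
p(-5)*(E + (-213 - 12*8)) = (-5 - 5)²*(182 + (-213 - 12*8)) = (-10)²*(182 + (-213 - 96)) = 100*(182 - 309) = 100*(-127) = -12700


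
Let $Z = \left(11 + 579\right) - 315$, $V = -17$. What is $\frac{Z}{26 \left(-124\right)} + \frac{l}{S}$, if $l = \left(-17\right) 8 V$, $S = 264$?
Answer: $\frac{922661}{106392} \approx 8.6723$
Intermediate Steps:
$l = 2312$ ($l = \left(-17\right) 8 \left(-17\right) = \left(-136\right) \left(-17\right) = 2312$)
$Z = 275$ ($Z = 590 - 315 = 275$)
$\frac{Z}{26 \left(-124\right)} + \frac{l}{S} = \frac{275}{26 \left(-124\right)} + \frac{2312}{264} = \frac{275}{-3224} + 2312 \cdot \frac{1}{264} = 275 \left(- \frac{1}{3224}\right) + \frac{289}{33} = - \frac{275}{3224} + \frac{289}{33} = \frac{922661}{106392}$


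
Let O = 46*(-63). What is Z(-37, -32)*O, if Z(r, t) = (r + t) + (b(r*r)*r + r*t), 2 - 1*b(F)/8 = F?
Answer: -1175854806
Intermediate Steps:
b(F) = 16 - 8*F
O = -2898
Z(r, t) = r + t + r*t + r*(16 - 8*r**2) (Z(r, t) = (r + t) + ((16 - 8*r*r)*r + r*t) = (r + t) + ((16 - 8*r**2)*r + r*t) = (r + t) + (r*(16 - 8*r**2) + r*t) = (r + t) + (r*t + r*(16 - 8*r**2)) = r + t + r*t + r*(16 - 8*r**2))
Z(-37, -32)*O = (-32 - 8*(-37)**3 + 17*(-37) - 37*(-32))*(-2898) = (-32 - 8*(-50653) - 629 + 1184)*(-2898) = (-32 + 405224 - 629 + 1184)*(-2898) = 405747*(-2898) = -1175854806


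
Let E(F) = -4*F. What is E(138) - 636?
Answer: -1188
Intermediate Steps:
E(138) - 636 = -4*138 - 636 = -552 - 636 = -1188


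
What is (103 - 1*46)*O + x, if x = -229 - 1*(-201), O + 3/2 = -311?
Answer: -35681/2 ≈ -17841.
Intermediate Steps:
O = -625/2 (O = -3/2 - 311 = -625/2 ≈ -312.50)
x = -28 (x = -229 + 201 = -28)
(103 - 1*46)*O + x = (103 - 1*46)*(-625/2) - 28 = (103 - 46)*(-625/2) - 28 = 57*(-625/2) - 28 = -35625/2 - 28 = -35681/2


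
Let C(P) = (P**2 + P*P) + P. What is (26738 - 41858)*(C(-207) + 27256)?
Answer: -1704734640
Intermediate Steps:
C(P) = P + 2*P**2 (C(P) = (P**2 + P**2) + P = 2*P**2 + P = P + 2*P**2)
(26738 - 41858)*(C(-207) + 27256) = (26738 - 41858)*(-207*(1 + 2*(-207)) + 27256) = -15120*(-207*(1 - 414) + 27256) = -15120*(-207*(-413) + 27256) = -15120*(85491 + 27256) = -15120*112747 = -1704734640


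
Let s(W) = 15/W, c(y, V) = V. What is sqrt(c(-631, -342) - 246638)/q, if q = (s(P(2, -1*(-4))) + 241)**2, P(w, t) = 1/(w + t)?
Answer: 2*I*sqrt(61745)/109561 ≈ 0.004536*I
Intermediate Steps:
P(w, t) = 1/(t + w)
q = 109561 (q = (15/(1/(-1*(-4) + 2)) + 241)**2 = (15/(1/(4 + 2)) + 241)**2 = (15/(1/6) + 241)**2 = (15*6 + 241)**2 = (90 + 241)**2 = 331**2 = 109561)
sqrt(c(-631, -342) - 246638)/q = sqrt(-342 - 246638)/109561 = sqrt(-246980)*(1/109561) = (2*I*sqrt(61745))*(1/109561) = 2*I*sqrt(61745)/109561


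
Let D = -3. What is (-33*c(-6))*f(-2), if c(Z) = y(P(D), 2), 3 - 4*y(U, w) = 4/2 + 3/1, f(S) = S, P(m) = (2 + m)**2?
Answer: -33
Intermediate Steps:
y(U, w) = -1/2 (y(U, w) = 3/4 - (4/2 + 3/1)/4 = 3/4 - (4*(1/2) + 3*1)/4 = 3/4 - (2 + 3)/4 = 3/4 - 1/4*5 = 3/4 - 5/4 = -1/2)
c(Z) = -1/2
(-33*c(-6))*f(-2) = -33*(-1/2)*(-2) = (33/2)*(-2) = -33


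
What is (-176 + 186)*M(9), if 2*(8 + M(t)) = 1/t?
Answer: -715/9 ≈ -79.444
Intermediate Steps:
M(t) = -8 + 1/(2*t)
(-176 + 186)*M(9) = (-176 + 186)*(-8 + (½)/9) = 10*(-8 + (½)*(⅑)) = 10*(-8 + 1/18) = 10*(-143/18) = -715/9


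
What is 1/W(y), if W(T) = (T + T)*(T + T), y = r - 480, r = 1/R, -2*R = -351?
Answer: 123201/113539345936 ≈ 1.0851e-6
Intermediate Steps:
R = 351/2 (R = -1/2*(-351) = 351/2 ≈ 175.50)
r = 2/351 (r = 1/(351/2) = 2/351 ≈ 0.0056980)
y = -168478/351 (y = 2/351 - 480 = -168478/351 ≈ -479.99)
W(T) = 4*T**2 (W(T) = (2*T)*(2*T) = 4*T**2)
1/W(y) = 1/(4*(-168478/351)**2) = 1/(4*(28384836484/123201)) = 1/(113539345936/123201) = 123201/113539345936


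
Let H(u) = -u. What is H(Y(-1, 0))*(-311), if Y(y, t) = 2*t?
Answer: 0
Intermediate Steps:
H(Y(-1, 0))*(-311) = -2*0*(-311) = -1*0*(-311) = 0*(-311) = 0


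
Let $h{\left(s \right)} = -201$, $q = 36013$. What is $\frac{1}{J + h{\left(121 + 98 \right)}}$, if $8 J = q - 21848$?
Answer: $\frac{8}{12557} \approx 0.00063709$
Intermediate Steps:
$J = \frac{14165}{8}$ ($J = \frac{36013 - 21848}{8} = \frac{1}{8} \cdot 14165 = \frac{14165}{8} \approx 1770.6$)
$\frac{1}{J + h{\left(121 + 98 \right)}} = \frac{1}{\frac{14165}{8} - 201} = \frac{1}{\frac{12557}{8}} = \frac{8}{12557}$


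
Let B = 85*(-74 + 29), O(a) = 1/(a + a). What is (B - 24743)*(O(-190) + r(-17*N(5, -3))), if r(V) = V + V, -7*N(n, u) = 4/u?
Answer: 369248542/1995 ≈ 1.8509e+5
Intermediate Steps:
N(n, u) = -4/(7*u)
r(V) = 2*V
O(a) = 1/(2*a)
B = -3825 (B = 85*(-45) = -3825)
(B - 24743)*(O(-190) + r(-17*N(5, -3))) = (-3825 - 24743)*((½)/(-190) + 2*(-(-68)/(7*(-3)))) = -28568*((½)*(-1/190) + 2*(-(-68)*(-1)/(7*3))) = -28568*(-1/380 + 2*(-17*4/21)) = -28568*(-1/380 + 2*(-68/21)) = -28568*(-1/380 - 136/21) = -28568*(-51701/7980) = 369248542/1995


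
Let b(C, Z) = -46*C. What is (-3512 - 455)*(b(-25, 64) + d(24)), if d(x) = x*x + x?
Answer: -6942250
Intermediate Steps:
d(x) = x + x² (d(x) = x² + x = x + x²)
(-3512 - 455)*(b(-25, 64) + d(24)) = (-3512 - 455)*(-46*(-25) + 24*(1 + 24)) = -3967*(1150 + 24*25) = -3967*(1150 + 600) = -3967*1750 = -6942250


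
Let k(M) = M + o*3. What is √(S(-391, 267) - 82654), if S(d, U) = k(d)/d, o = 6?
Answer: I*√12636080331/391 ≈ 287.49*I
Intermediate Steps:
k(M) = 18 + M (k(M) = M + 6*3 = M + 18 = 18 + M)
S(d, U) = (18 + d)/d
√(S(-391, 267) - 82654) = √((18 - 391)/(-391) - 82654) = √(-1/391*(-373) - 82654) = √(373/391 - 82654) = √(-32317341/391) = I*√12636080331/391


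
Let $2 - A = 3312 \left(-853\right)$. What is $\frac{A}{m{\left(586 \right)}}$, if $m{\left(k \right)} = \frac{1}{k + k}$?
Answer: $3311061736$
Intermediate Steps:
$m{\left(k \right)} = \frac{1}{2 k}$
$A = 2825138$ ($A = 2 - 3312 \left(-853\right) = 2 - -2825136 = 2 + 2825136 = 2825138$)
$\frac{A}{m{\left(586 \right)}} = \frac{2825138}{\frac{1}{2} \cdot \frac{1}{586}} = 2825138 \frac{1}{\frac{1}{1172}} = 2825138 \cdot 1172 = 3311061736$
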